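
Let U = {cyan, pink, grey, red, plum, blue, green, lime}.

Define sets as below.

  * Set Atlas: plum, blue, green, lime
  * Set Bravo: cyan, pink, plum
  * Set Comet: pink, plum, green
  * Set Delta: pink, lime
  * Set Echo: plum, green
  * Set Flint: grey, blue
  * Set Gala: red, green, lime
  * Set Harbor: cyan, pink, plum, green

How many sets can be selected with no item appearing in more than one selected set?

3

Bravo, Flint, Gala are pairwise disjoint (Bravo={cyan,pink,plum}; Flint={grey,blue}; Gala={red,green,lime}).
Every remaining set overlaps one of these, and no 4 of the listed sets are pairwise disjoint, so 3 is the maximum.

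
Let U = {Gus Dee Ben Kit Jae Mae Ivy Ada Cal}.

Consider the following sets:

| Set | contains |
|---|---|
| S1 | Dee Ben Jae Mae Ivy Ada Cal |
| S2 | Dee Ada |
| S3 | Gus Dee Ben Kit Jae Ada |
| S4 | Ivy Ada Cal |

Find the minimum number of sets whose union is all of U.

Take {S1, S3}. Their union is {Gus, Dee, Ben, Kit, Jae, Mae, Ivy, Ada, Cal}, which is all 9 elements.
No single set has all 9 elements (the largest, S1, has 7), so 2 is optimal.

2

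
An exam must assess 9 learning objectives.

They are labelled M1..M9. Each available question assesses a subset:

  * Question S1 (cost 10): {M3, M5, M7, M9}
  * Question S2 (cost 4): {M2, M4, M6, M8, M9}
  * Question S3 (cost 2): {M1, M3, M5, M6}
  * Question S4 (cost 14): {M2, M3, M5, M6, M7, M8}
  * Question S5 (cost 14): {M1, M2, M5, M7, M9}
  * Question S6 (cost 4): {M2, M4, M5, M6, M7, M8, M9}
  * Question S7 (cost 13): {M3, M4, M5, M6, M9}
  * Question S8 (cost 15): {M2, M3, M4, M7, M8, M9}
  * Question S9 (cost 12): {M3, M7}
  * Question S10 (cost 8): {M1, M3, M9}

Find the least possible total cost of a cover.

6

S3, S6 together cover every objective (S3 ∪ S6 = {M1, M2, M3, M4, M5, M6, M7, M8, M9}); total cost 2 + 4 = 6.
No covering selection has total cost below 6.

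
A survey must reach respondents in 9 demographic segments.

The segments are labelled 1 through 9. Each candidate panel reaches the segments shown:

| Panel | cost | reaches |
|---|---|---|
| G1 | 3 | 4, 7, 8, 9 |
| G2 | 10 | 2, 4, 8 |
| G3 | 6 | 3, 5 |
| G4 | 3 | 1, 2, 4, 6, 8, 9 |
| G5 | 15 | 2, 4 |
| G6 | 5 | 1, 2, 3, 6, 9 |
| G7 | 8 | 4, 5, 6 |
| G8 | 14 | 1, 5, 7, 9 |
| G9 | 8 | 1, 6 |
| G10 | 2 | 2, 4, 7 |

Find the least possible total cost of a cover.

11

G3, G4, G10 together cover every segment (G3 ∪ G4 ∪ G10 = {1, 2, 3, 4, 5, 6, 7, 8, 9}); total cost 6 + 3 + 2 = 11.
No covering selection has total cost below 11.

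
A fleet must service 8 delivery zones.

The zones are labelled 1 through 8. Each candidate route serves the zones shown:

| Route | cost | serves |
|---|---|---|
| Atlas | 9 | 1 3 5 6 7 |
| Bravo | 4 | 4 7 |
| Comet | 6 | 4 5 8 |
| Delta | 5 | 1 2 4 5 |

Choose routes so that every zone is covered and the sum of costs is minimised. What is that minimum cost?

20

Atlas, Comet, Delta together cover every zone (Atlas ∪ Comet ∪ Delta = {1, 2, 3, 4, 5, 6, 7, 8}); total cost 9 + 6 + 5 = 20.
No covering selection has total cost below 20.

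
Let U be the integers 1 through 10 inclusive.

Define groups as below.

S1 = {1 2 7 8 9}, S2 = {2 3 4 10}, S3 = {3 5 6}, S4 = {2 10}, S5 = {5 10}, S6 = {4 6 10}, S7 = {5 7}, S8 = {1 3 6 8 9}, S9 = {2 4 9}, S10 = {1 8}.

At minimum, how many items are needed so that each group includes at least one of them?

Take H = {4, 5, 8, 10}. Each listed group contains at least one of these, so H is a hitting set of size 4.
No choice of 3 items meets every group, so 4 is the minimum.

4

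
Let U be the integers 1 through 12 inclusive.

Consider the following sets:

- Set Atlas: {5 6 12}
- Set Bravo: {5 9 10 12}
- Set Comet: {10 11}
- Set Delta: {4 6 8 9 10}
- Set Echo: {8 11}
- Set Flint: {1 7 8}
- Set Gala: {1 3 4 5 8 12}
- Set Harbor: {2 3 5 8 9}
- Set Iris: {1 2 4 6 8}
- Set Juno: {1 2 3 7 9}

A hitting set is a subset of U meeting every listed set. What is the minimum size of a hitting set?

Take H = {3, 6, 8, 10}. Each listed set contains at least one of these, so H is a hitting set of size 4.
No choice of 3 points meets every set, so 4 is the minimum.

4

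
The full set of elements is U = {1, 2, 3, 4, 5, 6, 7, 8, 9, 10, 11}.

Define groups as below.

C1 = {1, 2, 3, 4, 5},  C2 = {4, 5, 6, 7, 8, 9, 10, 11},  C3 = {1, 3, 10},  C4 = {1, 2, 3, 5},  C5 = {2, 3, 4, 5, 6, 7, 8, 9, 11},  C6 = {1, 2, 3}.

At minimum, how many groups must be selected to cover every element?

2

C3 and C5 together: C3 ∪ C5 = {1, 2, 3, 4, 5, 6, 7, 8, 9, 10, 11} — every element is covered.
No single group has all 11 elements (the largest, C5, has 9), so 2 is optimal.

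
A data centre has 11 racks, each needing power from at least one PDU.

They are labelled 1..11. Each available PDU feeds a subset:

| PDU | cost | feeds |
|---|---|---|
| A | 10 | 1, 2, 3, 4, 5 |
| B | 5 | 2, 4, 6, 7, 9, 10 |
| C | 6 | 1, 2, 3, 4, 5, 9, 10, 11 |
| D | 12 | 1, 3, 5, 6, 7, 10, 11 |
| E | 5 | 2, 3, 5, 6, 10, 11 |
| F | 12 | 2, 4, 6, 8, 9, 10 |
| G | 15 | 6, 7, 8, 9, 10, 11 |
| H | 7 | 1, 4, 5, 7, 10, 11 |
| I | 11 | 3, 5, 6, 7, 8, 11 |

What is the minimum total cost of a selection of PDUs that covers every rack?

C, I together cover every rack (C ∪ I = {1, 2, 3, 4, 5, 6, 7, 8, 9, 10, 11}); total cost 6 + 11 = 17.
The greedy pick C, B, I costs 22; no covering selection beats 17.

17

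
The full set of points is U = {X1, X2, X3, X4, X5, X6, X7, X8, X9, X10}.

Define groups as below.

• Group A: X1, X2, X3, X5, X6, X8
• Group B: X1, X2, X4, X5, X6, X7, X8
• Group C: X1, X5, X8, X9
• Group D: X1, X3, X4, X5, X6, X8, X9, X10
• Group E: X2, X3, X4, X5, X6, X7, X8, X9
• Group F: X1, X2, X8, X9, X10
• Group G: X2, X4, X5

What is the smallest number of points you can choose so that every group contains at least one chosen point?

Take H = {X5, X9}. Each listed group contains at least one of these, so H is a hitting set of size 2.
No single point lies in every group, so at least 2 are needed and 2 is optimal.

2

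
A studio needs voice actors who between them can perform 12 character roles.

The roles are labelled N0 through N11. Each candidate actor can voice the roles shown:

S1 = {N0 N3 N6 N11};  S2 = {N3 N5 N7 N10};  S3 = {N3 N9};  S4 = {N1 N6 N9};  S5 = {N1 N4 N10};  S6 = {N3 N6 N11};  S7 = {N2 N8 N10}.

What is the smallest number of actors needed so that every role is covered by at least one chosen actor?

5

S1 and S2 and S4 and S5 and S7 together: S1 ∪ S2 ∪ S4 ∪ S5 ∪ S7 = {N0, N1, N2, N3, N4, N5, N6, N7, N8, N9, N10, N11} — every role is covered.
No 4 of the 7 actors cover everything (all 35 combinations miss at least one role), so 5 is optimal.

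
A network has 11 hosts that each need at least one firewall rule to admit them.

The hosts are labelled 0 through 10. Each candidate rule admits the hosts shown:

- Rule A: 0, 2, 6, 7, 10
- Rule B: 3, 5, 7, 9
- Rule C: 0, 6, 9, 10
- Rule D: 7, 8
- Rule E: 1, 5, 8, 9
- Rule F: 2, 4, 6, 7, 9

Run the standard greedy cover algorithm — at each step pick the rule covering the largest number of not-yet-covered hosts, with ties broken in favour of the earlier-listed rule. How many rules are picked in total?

Greedy: pick A (covers 5 new) → pick E (covers 4 new) → pick B (covers 1 new) → pick F (covers 1 new). Total picks: 4.

4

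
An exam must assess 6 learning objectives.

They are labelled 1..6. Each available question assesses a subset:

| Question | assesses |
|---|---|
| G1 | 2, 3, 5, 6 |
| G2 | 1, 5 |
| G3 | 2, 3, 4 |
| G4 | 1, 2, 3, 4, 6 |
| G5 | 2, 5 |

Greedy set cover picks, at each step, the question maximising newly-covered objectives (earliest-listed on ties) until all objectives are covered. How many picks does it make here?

Greedy: pick G4 (covers 5 new) → pick G1 (covers 1 new). Total picks: 2.

2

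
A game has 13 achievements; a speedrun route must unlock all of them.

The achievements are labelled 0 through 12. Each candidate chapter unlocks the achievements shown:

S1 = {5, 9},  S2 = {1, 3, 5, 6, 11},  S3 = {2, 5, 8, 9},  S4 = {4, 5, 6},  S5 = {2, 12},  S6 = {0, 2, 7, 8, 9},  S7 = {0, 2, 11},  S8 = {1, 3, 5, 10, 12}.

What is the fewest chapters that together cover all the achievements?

S2 and S4 and S6 and S8 together: S2 ∪ S4 ∪ S6 ∪ S8 = {0, 1, 2, 3, 4, 5, 6, 7, 8, 9, 10, 11, 12} — every achievement is covered.
No 3 of the 8 chapters cover everything (all 56 combinations miss at least one achievement), so 4 is optimal.

4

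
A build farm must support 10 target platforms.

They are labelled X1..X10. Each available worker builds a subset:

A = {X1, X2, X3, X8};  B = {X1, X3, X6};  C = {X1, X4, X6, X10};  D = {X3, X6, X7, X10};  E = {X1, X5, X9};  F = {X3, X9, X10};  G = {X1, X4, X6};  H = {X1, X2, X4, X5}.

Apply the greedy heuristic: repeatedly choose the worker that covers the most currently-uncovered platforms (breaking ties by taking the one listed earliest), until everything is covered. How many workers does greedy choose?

Greedy: pick A (covers 4 new) → pick C (covers 3 new) → pick E (covers 2 new) → pick D (covers 1 new). Total picks: 4.

4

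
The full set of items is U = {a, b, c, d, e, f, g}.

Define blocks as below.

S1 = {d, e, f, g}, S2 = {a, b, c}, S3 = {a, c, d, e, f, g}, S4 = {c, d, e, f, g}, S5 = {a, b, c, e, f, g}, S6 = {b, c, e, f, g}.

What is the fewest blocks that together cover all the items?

2

S4 and S5 cover everything between them: the union {a, b, c, d, e, f, g} is all of U.
No single block has all 7 items (the largest, S3, has 6), so 2 is optimal.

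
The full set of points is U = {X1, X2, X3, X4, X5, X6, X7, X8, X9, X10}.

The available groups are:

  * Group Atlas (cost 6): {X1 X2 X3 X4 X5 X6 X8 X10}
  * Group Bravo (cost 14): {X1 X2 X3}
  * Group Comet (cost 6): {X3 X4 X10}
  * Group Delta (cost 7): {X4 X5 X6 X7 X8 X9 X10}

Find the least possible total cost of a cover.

Atlas, Delta together cover every point (Atlas ∪ Delta = {X1, X2, X3, X4, X5, X6, X7, X8, X9, X10}); total cost 6 + 7 = 13.
No covering selection has total cost below 13.

13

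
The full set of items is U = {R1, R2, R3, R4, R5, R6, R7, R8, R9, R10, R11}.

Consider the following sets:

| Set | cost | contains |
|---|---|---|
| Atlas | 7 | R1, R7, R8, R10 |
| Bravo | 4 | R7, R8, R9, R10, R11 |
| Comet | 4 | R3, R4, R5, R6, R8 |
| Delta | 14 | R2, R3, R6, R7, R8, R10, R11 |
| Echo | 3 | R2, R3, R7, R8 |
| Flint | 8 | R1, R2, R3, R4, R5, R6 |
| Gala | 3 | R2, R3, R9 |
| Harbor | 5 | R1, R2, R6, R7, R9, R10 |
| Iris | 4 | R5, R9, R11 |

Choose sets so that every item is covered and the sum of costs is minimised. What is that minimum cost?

Bravo, Flint together cover every item (Bravo ∪ Flint = {R1, R2, R3, R4, R5, R6, R7, R8, R9, R10, R11}); total cost 4 + 8 = 12.
The greedy pick Echo, Harbor, Comet, Bravo costs 16; no covering selection beats 12.

12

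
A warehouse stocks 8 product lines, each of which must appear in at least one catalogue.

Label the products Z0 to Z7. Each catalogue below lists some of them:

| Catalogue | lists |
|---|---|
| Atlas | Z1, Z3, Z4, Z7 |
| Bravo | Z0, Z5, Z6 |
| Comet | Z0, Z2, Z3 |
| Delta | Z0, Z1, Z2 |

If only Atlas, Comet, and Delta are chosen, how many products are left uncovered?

Union of Atlas, Comet, Delta = {Z0, Z1, Z2, Z3, Z4, Z7}.
Not covered: Z5, Z6 — 2 products.

2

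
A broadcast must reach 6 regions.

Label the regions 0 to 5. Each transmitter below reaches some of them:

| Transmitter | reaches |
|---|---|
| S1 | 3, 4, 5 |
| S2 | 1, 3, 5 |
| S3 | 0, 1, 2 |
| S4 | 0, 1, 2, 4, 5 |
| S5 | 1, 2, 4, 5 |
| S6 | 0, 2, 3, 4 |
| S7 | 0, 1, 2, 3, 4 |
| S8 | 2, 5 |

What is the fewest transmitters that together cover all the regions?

S1 and S3 together: S1 ∪ S3 = {0, 1, 2, 3, 4, 5} — every region is covered.
No single transmitter has all 6 regions (the largest, S4, has 5), so 2 is optimal.

2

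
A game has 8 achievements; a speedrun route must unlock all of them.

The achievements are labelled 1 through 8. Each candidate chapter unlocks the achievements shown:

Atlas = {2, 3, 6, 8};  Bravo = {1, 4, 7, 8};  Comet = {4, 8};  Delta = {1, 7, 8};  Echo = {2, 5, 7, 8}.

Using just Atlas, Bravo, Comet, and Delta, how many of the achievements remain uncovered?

1

Union of Atlas, Bravo, Comet, Delta = {1, 2, 3, 4, 6, 7, 8}.
Not covered: 5 — 1 achievement.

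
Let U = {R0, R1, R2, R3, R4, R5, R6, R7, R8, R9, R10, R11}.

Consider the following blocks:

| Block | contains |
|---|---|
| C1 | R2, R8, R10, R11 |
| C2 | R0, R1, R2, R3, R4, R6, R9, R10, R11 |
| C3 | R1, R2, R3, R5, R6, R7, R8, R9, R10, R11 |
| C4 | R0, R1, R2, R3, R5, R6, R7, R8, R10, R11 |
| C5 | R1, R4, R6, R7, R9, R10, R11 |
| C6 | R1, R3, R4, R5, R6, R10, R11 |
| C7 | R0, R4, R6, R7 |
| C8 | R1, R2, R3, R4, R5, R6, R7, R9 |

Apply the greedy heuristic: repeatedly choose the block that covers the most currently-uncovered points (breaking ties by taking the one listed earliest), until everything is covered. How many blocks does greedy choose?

Greedy: pick C3 (covers 10 new) → pick C2 (covers 2 new). Total picks: 2.

2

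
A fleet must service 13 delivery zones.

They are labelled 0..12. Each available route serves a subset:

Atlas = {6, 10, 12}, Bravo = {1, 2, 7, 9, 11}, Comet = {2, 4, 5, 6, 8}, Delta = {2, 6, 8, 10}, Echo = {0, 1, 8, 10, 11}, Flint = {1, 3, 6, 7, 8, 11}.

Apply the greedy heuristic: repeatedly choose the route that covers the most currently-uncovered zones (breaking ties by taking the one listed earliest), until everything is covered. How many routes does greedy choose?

5

Greedy: pick Flint (covers 6 new) → pick Comet (covers 3 new) → pick Atlas (covers 2 new) → pick Bravo (covers 1 new) → pick Echo (covers 1 new). Total picks: 5.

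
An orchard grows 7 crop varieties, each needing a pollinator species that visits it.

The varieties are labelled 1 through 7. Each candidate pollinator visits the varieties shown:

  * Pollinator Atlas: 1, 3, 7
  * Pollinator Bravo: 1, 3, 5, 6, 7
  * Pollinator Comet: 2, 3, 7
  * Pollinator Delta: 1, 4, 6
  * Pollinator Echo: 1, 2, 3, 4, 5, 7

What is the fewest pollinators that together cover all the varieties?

Take {Bravo, Echo}. Their union is {1, 2, 3, 4, 5, 6, 7}, which is all 7 varieties.
No single pollinator has all 7 varieties (the largest, Echo, has 6), so 2 is optimal.

2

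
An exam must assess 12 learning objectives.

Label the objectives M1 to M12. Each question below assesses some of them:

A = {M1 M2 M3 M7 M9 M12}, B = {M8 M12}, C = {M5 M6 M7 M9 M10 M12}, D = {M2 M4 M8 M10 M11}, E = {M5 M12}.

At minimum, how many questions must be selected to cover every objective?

Take {A, C, D}. Their union is {M1, M2, M3, M4, M5, M6, M7, M8, M9, M10, M11, M12}, which is all 12 objectives.
Only A contains M1, so A is forced; the remaining 6 objectives need at least 2 more questions (each remaining question adds at most 4) — so at least 3 questions are needed, and 3 is optimal.

3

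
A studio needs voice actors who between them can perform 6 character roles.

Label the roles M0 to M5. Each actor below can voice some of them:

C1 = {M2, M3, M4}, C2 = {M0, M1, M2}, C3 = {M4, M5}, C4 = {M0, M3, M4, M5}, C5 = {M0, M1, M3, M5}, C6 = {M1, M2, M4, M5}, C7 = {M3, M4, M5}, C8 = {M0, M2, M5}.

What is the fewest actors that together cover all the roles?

C2 and C7 together: C2 ∪ C7 = {M0, M1, M2, M3, M4, M5} — every role is covered.
No single actor has all 6 roles (the largest, C4, has 4), so 2 is optimal.

2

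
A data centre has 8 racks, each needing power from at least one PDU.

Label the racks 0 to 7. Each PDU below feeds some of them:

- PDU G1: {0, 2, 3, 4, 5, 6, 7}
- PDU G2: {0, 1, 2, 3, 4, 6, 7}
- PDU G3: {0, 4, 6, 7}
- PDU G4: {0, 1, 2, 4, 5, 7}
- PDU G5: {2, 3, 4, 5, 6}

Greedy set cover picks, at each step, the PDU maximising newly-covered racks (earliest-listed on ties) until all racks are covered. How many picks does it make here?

Greedy: pick G1 (covers 7 new) → pick G2 (covers 1 new). Total picks: 2.

2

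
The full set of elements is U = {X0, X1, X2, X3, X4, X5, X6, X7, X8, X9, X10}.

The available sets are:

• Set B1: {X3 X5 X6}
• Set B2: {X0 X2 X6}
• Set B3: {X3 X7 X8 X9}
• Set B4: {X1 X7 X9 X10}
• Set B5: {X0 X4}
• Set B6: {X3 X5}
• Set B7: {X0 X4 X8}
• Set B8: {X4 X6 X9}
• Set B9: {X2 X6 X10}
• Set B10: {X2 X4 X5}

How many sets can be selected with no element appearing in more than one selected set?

B6, B7, B9 are pairwise disjoint (B6={X3,X5}; B7={X0,X4,X8}; B9={X2,X6,X10}).
Every remaining set overlaps one of these, and no 4 of the listed sets are pairwise disjoint, so 3 is the maximum.

3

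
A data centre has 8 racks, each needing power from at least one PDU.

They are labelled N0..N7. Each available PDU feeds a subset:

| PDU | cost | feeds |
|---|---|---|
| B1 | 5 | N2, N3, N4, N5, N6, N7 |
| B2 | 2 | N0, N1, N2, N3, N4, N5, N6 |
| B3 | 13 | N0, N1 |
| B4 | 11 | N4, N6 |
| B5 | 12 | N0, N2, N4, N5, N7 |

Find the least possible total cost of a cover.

B1, B2 together cover every rack (B1 ∪ B2 = {N0, N1, N2, N3, N4, N5, N6, N7}); total cost 5 + 2 = 7.
No covering selection has total cost below 7.

7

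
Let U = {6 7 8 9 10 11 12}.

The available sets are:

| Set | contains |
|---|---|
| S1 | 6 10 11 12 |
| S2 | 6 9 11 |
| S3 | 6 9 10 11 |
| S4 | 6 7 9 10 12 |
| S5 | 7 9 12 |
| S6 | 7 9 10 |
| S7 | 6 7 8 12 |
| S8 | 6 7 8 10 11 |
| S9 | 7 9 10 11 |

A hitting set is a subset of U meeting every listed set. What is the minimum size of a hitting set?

2

The 2 points {6, 9} hit every set.
No single point lies in every set, so at least 2 are needed and 2 is optimal.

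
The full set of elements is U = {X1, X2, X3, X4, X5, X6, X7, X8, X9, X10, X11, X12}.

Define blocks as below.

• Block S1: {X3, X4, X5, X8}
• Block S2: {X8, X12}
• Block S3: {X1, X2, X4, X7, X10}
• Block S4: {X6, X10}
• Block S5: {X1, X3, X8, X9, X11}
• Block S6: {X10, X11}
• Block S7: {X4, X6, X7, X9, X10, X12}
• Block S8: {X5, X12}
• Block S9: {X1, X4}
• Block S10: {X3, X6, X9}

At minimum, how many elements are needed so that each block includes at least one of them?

4

H = {X4, X9, X10, X12} meets every block (each contains at least one member of H), and |H| = 4.
The blocks S2, S6, S9, S10 are pairwise disjoint, so any hitting set needs a separate element for each — at least 4. Hence 4 is optimal.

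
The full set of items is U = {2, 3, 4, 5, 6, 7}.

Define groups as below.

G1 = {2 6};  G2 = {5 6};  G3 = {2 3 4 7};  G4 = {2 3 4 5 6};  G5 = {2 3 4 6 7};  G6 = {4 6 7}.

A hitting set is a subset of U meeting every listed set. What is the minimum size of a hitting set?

The 2 items {2, 6} hit every group.
The groups G2, G3 are pairwise disjoint, so any hitting set needs a separate item for each — at least 2. Hence 2 is optimal.

2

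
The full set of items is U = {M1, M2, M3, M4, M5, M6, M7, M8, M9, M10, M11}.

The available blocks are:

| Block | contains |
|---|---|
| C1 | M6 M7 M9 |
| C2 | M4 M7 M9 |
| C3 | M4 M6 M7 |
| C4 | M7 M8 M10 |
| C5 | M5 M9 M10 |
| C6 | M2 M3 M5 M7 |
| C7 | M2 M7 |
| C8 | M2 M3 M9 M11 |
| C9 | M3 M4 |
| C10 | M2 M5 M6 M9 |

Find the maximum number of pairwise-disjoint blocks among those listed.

C4, C9, C10 are pairwise disjoint (C4={M7,M8,M10}; C9={M3,M4}; C10={M2,M5,M6,M9}).
Every remaining block overlaps one of these, and no 4 of the listed blocks are pairwise disjoint, so 3 is the maximum.

3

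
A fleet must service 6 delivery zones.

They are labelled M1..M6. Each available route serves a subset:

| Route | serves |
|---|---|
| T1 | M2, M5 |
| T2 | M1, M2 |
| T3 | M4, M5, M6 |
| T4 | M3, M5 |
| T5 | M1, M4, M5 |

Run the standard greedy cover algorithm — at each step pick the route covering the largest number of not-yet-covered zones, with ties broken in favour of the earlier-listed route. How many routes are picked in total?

3

Greedy: pick T3 (covers 3 new) → pick T2 (covers 2 new) → pick T4 (covers 1 new). Total picks: 3.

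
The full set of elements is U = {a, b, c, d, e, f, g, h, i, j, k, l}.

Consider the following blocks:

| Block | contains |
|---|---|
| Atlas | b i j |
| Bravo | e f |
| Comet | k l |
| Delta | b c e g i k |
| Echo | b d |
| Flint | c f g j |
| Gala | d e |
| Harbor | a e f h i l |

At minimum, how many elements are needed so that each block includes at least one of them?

4

The 4 elements {b, e, g, l} hit every block.
No choice of 3 elements meets every block, so 4 is the minimum.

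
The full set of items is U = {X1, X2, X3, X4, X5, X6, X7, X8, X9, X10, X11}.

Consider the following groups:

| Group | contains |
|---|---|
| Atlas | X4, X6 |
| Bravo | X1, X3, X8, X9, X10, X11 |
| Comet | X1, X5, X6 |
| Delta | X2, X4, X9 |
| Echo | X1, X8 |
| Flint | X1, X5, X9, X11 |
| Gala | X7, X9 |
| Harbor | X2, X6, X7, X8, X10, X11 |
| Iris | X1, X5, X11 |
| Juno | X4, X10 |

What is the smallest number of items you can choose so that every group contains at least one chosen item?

Take H = {X1, X4, X7}. Each listed group contains at least one of these, so H is a hitting set of size 3.
The groups Comet, Gala, Juno are pairwise disjoint, so any hitting set needs a separate item for each — at least 3. Hence 3 is optimal.

3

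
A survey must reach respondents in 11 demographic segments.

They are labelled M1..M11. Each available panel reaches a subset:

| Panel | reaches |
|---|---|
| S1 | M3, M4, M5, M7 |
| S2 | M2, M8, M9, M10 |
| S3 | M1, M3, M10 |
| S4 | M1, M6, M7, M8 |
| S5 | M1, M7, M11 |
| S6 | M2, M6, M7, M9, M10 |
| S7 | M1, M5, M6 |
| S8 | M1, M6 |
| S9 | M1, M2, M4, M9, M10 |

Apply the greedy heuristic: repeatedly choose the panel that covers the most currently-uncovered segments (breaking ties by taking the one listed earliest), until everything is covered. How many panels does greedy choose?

Greedy: pick S6 (covers 5 new) → pick S1 (covers 3 new) → pick S4 (covers 2 new) → pick S5 (covers 1 new). Total picks: 4.

4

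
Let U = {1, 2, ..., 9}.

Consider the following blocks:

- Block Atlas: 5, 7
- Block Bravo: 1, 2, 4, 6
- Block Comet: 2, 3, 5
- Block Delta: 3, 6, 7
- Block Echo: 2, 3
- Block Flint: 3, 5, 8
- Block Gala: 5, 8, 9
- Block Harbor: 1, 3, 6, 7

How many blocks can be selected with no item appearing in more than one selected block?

2

Atlas, Bravo are pairwise disjoint (Atlas={5,7}; Bravo={1,2,4,6}).
Every remaining block overlaps one of these, and no 3 of the listed blocks are pairwise disjoint, so 2 is the maximum.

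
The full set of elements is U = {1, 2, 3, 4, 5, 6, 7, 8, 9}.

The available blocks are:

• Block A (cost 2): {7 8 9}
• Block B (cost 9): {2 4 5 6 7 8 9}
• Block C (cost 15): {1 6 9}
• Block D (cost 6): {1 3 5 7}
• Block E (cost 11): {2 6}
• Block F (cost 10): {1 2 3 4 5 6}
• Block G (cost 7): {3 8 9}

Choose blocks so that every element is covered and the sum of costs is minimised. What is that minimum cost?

A, F together cover every element (A ∪ F = {1, 2, 3, 4, 5, 6, 7, 8, 9}); total cost 2 + 10 = 12.
No covering selection has total cost below 12.

12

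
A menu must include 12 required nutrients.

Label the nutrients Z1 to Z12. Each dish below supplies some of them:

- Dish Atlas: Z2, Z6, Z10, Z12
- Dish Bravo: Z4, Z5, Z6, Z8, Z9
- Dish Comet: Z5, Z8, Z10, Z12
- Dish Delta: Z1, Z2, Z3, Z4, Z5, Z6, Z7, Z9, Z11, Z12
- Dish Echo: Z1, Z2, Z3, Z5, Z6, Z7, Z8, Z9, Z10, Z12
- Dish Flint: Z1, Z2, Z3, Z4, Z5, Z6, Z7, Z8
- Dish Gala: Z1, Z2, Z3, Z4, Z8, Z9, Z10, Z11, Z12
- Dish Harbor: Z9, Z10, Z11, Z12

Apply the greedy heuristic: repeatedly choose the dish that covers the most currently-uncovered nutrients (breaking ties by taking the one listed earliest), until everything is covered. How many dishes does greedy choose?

2

Greedy: pick Delta (covers 10 new) → pick Comet (covers 2 new). Total picks: 2.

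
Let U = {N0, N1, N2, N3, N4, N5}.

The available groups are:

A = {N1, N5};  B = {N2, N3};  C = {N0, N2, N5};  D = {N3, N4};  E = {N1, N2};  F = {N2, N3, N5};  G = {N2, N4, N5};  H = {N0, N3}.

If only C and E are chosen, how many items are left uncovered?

Union of C, E = {N0, N1, N2, N5}.
Not covered: N3, N4 — 2 items.

2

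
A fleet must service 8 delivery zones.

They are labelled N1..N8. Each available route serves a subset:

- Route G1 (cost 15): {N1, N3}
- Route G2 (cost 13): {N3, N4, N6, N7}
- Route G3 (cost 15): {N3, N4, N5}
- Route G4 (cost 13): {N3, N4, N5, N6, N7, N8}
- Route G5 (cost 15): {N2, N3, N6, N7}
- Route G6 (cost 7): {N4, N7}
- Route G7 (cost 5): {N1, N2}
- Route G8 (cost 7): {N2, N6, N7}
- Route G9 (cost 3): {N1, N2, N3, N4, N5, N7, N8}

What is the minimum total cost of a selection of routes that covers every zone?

G8, G9 together cover every zone (G8 ∪ G9 = {N1, N2, N3, N4, N5, N6, N7, N8}); total cost 7 + 3 = 10.
No covering selection has total cost below 10.

10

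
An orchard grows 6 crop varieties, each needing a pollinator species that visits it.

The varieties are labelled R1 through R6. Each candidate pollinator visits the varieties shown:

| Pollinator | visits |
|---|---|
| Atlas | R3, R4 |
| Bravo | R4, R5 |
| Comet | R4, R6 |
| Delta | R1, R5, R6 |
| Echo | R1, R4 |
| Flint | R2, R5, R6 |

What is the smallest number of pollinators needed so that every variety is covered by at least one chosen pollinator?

Atlas and Echo and Flint together: Atlas ∪ Echo ∪ Flint = {R1, R2, R3, R4, R5, R6} — every variety is covered.
Only Flint contains R2, so Flint is forced; the remaining 3 varieties need at least 2 more pollinators (each remaining pollinator adds at most 2) — so at least 3 pollinators are needed, and 3 is optimal.

3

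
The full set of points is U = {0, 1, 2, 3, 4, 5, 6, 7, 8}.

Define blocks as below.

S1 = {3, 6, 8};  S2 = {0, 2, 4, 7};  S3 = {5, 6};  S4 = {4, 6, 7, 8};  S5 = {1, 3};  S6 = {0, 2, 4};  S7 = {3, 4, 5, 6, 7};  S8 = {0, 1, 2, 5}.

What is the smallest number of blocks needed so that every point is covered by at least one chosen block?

S1 and S2 and S8 together: S1 ∪ S2 ∪ S8 = {0, 1, 2, 3, 4, 5, 6, 7, 8} — every point is covered.
No 2 of the 8 blocks cover everything (all 28 combinations miss at least one point), so 3 is optimal.

3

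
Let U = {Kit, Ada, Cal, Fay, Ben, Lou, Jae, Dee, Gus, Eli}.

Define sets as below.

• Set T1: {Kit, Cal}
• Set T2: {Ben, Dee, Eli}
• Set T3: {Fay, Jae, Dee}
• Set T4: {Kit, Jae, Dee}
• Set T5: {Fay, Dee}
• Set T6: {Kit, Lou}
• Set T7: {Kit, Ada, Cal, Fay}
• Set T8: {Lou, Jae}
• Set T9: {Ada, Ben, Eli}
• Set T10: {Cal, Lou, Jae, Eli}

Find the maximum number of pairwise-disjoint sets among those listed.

4

T1, T5, T8, T9 are pairwise disjoint (T1={Kit,Cal}; T5={Fay,Dee}; T8={Lou,Jae}; T9={Ada,Ben,Eli}).
Every remaining set overlaps one of these, and no 5 of the listed sets are pairwise disjoint, so 4 is the maximum.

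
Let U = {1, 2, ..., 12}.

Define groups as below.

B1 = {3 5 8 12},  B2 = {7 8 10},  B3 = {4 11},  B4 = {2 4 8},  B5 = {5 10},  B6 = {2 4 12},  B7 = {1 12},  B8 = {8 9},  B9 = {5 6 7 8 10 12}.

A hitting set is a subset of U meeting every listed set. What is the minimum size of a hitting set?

4

H = {8, 10, 11, 12} meets every group (each contains at least one member of H), and |H| = 4.
The groups B3, B5, B7, B8 are pairwise disjoint, so any hitting set needs a separate point for each — at least 4. Hence 4 is optimal.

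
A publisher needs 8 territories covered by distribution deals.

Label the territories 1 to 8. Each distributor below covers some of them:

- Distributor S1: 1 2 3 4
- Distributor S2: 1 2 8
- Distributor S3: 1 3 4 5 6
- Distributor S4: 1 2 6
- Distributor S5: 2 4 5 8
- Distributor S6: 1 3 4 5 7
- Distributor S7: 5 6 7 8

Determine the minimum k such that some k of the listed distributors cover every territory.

Take {S1, S7}. Their union is {1, 2, 3, 4, 5, 6, 7, 8}, which is all 8 territories.
No single distributor has all 8 territories (the largest, S3, has 5), so 2 is optimal.

2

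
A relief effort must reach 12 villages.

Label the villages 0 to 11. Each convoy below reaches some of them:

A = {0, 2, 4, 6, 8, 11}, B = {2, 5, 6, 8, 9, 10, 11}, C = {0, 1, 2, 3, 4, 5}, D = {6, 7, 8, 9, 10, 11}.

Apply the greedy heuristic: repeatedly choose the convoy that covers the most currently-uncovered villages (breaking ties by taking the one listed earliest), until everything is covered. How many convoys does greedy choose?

3

Greedy: pick B (covers 7 new) → pick C (covers 4 new) → pick D (covers 1 new). Total picks: 3.
(The true minimum cover uses only 2 convoys, so greedy is not optimal here.)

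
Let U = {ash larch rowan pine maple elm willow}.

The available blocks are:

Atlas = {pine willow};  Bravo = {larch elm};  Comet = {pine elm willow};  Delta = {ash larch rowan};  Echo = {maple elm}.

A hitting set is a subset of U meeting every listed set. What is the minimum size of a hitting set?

3

The 3 points {rowan, elm, willow} hit every block.
The blocks Atlas, Delta, Echo are pairwise disjoint, so any hitting set needs a separate point for each — at least 3. Hence 3 is optimal.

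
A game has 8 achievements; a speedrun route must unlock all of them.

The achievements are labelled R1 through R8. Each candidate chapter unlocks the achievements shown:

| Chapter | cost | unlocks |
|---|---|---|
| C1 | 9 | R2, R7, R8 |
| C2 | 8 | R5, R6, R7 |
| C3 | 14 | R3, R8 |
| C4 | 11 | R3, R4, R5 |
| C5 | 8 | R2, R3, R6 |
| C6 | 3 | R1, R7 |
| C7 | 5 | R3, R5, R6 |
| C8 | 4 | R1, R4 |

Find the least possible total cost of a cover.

18

C1, C7, C8 together cover every achievement (C1 ∪ C7 ∪ C8 = {R1, R2, R3, R4, R5, R6, R7, R8}); total cost 9 + 5 + 4 = 18.
The greedy pick C6, C7, C8, C1 costs 21; no covering selection beats 18.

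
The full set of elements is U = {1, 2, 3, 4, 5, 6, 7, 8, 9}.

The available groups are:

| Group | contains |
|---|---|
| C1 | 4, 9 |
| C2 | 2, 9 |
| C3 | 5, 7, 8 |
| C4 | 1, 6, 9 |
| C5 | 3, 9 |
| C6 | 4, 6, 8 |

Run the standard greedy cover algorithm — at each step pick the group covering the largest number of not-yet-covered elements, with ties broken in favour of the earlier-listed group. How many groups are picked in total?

5

Greedy: pick C3 (covers 3 new) → pick C4 (covers 3 new) → pick C1 (covers 1 new) → pick C2 (covers 1 new) → pick C5 (covers 1 new). Total picks: 5.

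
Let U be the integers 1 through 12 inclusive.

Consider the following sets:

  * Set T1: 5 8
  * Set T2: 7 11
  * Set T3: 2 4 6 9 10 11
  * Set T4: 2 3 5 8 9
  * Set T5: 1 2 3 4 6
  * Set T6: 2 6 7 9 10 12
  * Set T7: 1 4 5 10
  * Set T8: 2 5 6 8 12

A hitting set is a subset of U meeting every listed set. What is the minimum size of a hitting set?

The 3 points {2, 5, 7} hit every set.
The sets T1, T2, T5 are pairwise disjoint, so any hitting set needs a separate point for each — at least 3. Hence 3 is optimal.

3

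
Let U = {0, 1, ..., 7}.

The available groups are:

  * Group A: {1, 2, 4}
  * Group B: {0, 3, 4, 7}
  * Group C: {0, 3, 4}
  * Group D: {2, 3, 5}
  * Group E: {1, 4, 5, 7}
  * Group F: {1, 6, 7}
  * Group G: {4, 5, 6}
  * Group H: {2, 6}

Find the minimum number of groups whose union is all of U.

3

Take {A, B, G}. Their union is {0, 1, 2, 3, 4, 5, 6, 7}, which is all 8 items.
No 2 of the 8 groups cover everything (all 28 combinations miss at least one item), so 3 is optimal.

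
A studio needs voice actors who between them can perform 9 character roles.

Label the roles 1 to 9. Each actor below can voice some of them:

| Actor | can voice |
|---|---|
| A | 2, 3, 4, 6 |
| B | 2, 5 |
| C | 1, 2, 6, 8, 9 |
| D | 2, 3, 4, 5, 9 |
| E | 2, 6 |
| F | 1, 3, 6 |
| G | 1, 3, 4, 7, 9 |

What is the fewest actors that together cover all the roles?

3

B and C and G together: B ∪ C ∪ G = {1, 2, 3, 4, 5, 6, 7, 8, 9} — every role is covered.
Only G contains 7, so G is forced; the remaining 4 roles need at least 2 more actors (each remaining actor adds at most 3) — so at least 3 actors are needed, and 3 is optimal.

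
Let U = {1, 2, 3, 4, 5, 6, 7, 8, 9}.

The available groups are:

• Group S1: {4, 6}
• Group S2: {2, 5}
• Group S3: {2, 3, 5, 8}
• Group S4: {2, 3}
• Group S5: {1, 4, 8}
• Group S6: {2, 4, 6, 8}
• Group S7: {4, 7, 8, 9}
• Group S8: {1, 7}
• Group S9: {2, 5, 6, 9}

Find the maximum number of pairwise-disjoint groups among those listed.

S1, S4, S8 are pairwise disjoint (S1={4,6}; S4={2,3}; S8={1,7}).
Every remaining group overlaps one of these, and no 4 of the listed groups are pairwise disjoint, so 3 is the maximum.

3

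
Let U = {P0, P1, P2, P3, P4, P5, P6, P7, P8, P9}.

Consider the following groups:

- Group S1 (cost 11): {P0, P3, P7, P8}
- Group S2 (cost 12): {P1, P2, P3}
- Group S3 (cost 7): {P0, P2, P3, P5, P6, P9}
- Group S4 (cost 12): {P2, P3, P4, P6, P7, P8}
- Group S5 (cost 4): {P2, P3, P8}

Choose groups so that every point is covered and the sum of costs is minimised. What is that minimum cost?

31

S2, S3, S4 together cover every point (S2 ∪ S3 ∪ S4 = {P0, P1, P2, P3, P4, P5, P6, P7, P8, P9}); total cost 12 + 7 + 12 = 31.
No covering selection has total cost below 31.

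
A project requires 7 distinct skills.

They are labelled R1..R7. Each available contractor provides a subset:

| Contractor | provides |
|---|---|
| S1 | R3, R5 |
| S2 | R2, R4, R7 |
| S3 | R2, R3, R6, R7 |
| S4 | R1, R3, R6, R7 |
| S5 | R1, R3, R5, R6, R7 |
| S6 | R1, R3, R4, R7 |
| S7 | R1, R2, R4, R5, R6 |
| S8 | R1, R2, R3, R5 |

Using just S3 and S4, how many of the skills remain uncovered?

Union of S3, S4 = {R1, R2, R3, R6, R7}.
Not covered: R4, R5 — 2 skills.

2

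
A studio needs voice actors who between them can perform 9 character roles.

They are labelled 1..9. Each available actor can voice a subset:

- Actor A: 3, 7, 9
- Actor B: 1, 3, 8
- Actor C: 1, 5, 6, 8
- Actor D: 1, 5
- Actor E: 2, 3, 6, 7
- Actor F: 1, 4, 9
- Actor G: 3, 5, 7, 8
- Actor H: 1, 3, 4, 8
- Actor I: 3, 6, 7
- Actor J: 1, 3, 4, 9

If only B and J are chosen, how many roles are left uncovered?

4

Union of B, J = {1, 3, 4, 8, 9}.
Not covered: 2, 5, 6, 7 — 4 roles.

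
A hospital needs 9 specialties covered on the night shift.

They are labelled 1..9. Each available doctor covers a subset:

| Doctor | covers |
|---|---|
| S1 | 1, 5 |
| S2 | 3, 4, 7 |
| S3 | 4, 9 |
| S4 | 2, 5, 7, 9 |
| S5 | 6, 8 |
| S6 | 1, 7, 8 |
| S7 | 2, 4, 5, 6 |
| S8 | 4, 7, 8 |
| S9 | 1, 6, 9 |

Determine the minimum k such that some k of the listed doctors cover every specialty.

S2 and S3 and S6 and S7 together: S2 ∪ S3 ∪ S6 ∪ S7 = {1, 2, 3, 4, 5, 6, 7, 8, 9} — every specialty is covered.
No 3 of the 9 doctors cover everything (all 84 combinations miss at least one specialty), so 4 is optimal.

4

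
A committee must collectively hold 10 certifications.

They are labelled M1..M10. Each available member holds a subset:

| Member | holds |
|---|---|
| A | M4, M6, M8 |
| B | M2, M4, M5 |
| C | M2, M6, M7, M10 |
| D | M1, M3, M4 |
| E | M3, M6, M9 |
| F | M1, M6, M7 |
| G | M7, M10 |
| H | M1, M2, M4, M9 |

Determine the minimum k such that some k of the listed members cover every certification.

5

A and B and C and E and F together: A ∪ B ∪ C ∪ E ∪ F = {M1, M2, M3, M4, M5, M6, M7, M8, M9, M10} — every certification is covered.
No 4 of the 8 members cover everything (all 70 combinations miss at least one certification), so 5 is optimal.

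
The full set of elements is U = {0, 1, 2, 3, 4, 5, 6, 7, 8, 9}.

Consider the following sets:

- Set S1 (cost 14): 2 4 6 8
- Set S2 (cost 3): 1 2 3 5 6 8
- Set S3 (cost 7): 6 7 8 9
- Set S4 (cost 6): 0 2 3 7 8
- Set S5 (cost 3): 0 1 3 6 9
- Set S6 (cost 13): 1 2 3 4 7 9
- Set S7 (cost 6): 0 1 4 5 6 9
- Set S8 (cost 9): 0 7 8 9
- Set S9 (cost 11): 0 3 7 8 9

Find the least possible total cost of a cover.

S4, S7 together cover every element (S4 ∪ S7 = {0, 1, 2, 3, 4, 5, 6, 7, 8, 9}); total cost 6 + 6 = 12.
The greedy pick S2, S5, S4, S7 costs 18; no covering selection beats 12.

12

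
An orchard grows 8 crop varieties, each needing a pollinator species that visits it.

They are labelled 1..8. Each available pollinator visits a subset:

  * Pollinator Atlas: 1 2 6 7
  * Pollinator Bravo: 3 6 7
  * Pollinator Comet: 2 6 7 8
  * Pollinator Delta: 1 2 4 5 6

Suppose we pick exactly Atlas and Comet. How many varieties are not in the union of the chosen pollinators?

3

Union of Atlas, Comet = {1, 2, 6, 7, 8}.
Not covered: 3, 4, 5 — 3 varieties.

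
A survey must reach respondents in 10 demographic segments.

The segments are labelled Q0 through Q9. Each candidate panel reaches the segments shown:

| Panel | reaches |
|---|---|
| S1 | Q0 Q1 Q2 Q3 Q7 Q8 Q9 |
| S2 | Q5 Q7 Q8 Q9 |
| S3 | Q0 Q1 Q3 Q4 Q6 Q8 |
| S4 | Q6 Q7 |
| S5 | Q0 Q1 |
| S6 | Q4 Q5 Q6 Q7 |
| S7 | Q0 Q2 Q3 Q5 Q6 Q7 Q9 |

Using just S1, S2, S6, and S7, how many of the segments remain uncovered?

0

Union of S1, S2, S6, S7 = {Q0, Q1, Q2, Q3, Q4, Q5, Q6, Q7, Q8, Q9} — that's every segment, so 0 are uncovered.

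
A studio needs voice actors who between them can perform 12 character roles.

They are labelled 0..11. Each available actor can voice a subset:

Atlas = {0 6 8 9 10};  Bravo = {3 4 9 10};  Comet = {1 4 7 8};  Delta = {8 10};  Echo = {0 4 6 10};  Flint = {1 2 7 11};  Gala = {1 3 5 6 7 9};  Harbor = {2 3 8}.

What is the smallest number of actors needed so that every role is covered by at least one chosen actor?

Take {Delta, Echo, Flint, Gala}. Their union is {0, 1, 2, 3, 4, 5, 6, 7, 8, 9, 10, 11}, which is all 12 roles.
No 3 of the 8 actors cover everything (all 56 combinations miss at least one role), so 4 is optimal.

4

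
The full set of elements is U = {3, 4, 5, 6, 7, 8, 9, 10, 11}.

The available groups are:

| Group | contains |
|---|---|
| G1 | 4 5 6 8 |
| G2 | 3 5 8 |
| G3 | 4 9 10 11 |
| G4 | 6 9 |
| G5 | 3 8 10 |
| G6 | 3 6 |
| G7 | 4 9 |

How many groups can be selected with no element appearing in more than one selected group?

2

G6, G7 are pairwise disjoint (G6={3,6}; G7={4,9}).
Every remaining group overlaps one of these, and no 3 of the listed groups are pairwise disjoint, so 2 is the maximum.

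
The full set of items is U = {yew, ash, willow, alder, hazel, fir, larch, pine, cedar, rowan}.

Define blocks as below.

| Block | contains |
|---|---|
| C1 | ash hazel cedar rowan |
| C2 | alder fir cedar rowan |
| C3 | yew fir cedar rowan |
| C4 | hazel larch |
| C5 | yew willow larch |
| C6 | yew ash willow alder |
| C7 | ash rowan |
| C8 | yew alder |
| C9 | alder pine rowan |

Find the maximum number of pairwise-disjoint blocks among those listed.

C4, C7, C8 are pairwise disjoint (C4={hazel,larch}; C7={ash,rowan}; C8={yew,alder}).
Every remaining block overlaps one of these, and no 4 of the listed blocks are pairwise disjoint, so 3 is the maximum.

3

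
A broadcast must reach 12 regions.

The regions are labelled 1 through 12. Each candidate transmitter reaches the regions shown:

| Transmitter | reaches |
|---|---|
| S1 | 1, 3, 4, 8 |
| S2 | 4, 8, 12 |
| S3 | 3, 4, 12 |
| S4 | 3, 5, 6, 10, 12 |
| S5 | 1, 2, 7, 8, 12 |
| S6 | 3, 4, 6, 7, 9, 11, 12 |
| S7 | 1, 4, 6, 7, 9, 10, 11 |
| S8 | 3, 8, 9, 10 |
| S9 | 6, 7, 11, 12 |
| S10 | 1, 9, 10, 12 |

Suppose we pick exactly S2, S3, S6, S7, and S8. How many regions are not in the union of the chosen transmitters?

Union of S2, S3, S6, S7, S8 = {1, 3, 4, 6, 7, 8, 9, 10, 11, 12}.
Not covered: 2, 5 — 2 regions.

2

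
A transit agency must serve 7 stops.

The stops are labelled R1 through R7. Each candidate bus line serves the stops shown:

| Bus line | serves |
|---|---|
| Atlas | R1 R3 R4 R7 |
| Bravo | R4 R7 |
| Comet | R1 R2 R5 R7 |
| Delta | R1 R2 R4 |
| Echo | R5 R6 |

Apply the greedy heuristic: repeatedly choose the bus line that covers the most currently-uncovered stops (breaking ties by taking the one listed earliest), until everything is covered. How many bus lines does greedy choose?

3

Greedy: pick Atlas (covers 4 new) → pick Comet (covers 2 new) → pick Echo (covers 1 new). Total picks: 3.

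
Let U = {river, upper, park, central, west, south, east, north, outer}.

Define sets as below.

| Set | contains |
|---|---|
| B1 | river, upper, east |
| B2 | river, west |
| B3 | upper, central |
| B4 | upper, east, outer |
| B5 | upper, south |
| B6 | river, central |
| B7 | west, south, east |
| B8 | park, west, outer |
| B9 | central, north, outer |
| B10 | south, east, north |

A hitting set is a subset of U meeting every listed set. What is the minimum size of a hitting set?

H = {river, central, south, outer} meets every set (each contains at least one member of H), and |H| = 4.
No choice of 3 points meets every set, so 4 is the minimum.

4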